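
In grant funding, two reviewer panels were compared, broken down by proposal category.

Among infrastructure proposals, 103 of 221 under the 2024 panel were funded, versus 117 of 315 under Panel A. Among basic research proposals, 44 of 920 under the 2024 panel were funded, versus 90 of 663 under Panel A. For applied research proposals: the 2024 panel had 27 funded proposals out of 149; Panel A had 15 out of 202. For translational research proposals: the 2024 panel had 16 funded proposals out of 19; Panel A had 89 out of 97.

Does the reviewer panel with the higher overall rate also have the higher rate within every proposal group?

No

Infrastructure: the 2024 panel 103/221 = 46.6%, Panel A 117/315 = 37.1% → the 2024 panel
Basic research: the 2024 panel 44/920 = 4.8%, Panel A 90/663 = 13.6% → Panel A
Applied research: the 2024 panel 27/149 = 18.1%, Panel A 15/202 = 7.4% → the 2024 panel
Translational research: the 2024 panel 16/19 = 84.2%, Panel A 89/97 = 91.8% → Panel A
Overall: the 2024 panel 190/1309 = 14.5%, Panel A 311/1277 = 24.4% → Panel A
Neither sweeps: the 2024 panel wins 2 of 4 groups, Panel A wins 2. Panel A wins overall but not every group — no Simpson reversal.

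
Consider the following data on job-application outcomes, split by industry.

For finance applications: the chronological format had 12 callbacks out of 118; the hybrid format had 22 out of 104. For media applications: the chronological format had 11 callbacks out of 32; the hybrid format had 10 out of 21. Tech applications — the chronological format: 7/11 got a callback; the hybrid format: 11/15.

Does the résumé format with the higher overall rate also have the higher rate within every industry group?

Finance: the chronological format 12/118 = 10.2%, the hybrid format 22/104 = 21.2% → the hybrid format
Media: the chronological format 11/32 = 34.4%, the hybrid format 10/21 = 47.6% → the hybrid format
Tech: the chronological format 7/11 = 63.6%, the hybrid format 11/15 = 73.3% → the hybrid format
Overall: the chronological format 30/161 = 18.6%, the hybrid format 43/140 = 30.7% → the hybrid format
The hybrid format wins overall and in every industry group — no reversal.

Yes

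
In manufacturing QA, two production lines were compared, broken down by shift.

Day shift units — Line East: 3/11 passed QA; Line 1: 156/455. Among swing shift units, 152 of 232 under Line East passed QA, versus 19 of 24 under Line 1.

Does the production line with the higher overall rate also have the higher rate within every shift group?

No

Day shift: Line East 3/11 = 27.3%, Line 1 156/455 = 34.3% → Line 1
Swing shift: Line East 152/232 = 65.5%, Line 1 19/24 = 79.2% → Line 1
Overall: Line East 155/243 = 63.8%, Line 1 175/479 = 36.5% → Line East
Line 1 wins each shift group but Line East wins overall — the comparison reverses. Line 1's units skew toward day shift, which has a lower base rate.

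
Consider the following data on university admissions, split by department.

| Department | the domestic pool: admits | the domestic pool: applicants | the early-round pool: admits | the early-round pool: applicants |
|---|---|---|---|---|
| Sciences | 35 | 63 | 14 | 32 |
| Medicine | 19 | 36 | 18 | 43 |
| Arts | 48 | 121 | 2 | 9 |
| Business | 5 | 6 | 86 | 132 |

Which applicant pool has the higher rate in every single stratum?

the domestic pool

Sciences: the domestic pool 35/63 = 55.6%, the early-round pool 14/32 = 43.8% → the domestic pool
Medicine: the domestic pool 19/36 = 52.8%, the early-round pool 18/43 = 41.9% → the domestic pool
Arts: the domestic pool 48/121 = 39.7%, the early-round pool 2/9 = 22.2% → the domestic pool
Business: the domestic pool 5/6 = 83.3%, the early-round pool 86/132 = 65.2% → the domestic pool
The domestic pool has the higher rate in all 4 groups.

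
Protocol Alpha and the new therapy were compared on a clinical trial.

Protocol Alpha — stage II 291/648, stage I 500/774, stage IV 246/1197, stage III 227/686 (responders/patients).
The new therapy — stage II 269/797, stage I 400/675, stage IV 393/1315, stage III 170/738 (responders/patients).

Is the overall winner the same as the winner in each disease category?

No

Stage II: Protocol Alpha 291/648 = 44.9%, the new therapy 269/797 = 33.8% → Protocol Alpha
Stage I: Protocol Alpha 500/774 = 64.6%, the new therapy 400/675 = 59.3% → Protocol Alpha
Stage IV: Protocol Alpha 246/1197 = 20.6%, the new therapy 393/1315 = 29.9% → the new therapy
Stage III: Protocol Alpha 227/686 = 33.1%, the new therapy 170/738 = 23.0% → Protocol Alpha
Overall: Protocol Alpha 1264/3305 = 38.2%, the new therapy 1232/3525 = 35.0% → Protocol Alpha
Neither sweeps: Protocol Alpha wins 3 of 4 groups, the new therapy wins 1. Protocol Alpha wins overall but not every group — no Simpson reversal.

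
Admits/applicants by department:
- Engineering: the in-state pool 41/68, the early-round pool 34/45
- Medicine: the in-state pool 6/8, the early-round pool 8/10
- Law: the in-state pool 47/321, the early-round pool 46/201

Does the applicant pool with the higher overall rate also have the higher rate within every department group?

Yes

Engineering: the in-state pool 41/68 = 60.3%, the early-round pool 34/45 = 75.6% → the early-round pool
Medicine: the in-state pool 6/8 = 75.0%, the early-round pool 8/10 = 80.0% → the early-round pool
Law: the in-state pool 47/321 = 14.6%, the early-round pool 46/201 = 22.9% → the early-round pool
Overall: the in-state pool 94/397 = 23.7%, the early-round pool 88/256 = 34.4% → the early-round pool
The early-round pool wins overall and in every department group — no reversal.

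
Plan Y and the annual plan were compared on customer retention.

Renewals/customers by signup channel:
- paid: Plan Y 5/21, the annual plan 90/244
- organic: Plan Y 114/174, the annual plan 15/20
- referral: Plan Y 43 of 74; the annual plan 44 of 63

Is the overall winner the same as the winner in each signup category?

Paid: Plan Y 5/21 = 23.8%, the annual plan 90/244 = 36.9% → the annual plan
Organic: Plan Y 114/174 = 65.5%, the annual plan 15/20 = 75.0% → the annual plan
Referral: Plan Y 43/74 = 58.1%, the annual plan 44/63 = 69.8% → the annual plan
Overall: Plan Y 162/269 = 60.2%, the annual plan 149/327 = 45.6% → Plan Y
The annual plan wins each signup group but Plan Y wins overall — the comparison reverses. The annual plan's customers skew toward paid, which has a lower base rate.

No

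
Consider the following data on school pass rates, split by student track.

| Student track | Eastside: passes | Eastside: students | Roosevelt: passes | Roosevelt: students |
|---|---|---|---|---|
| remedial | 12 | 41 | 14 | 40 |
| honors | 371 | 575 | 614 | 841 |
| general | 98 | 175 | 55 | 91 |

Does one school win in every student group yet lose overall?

Remedial: Eastside 12/41 = 29.3%, Roosevelt 14/40 = 35.0% → Roosevelt
Honors: Eastside 371/575 = 64.5%, Roosevelt 614/841 = 73.0% → Roosevelt
General: Eastside 98/175 = 56.0%, Roosevelt 55/91 = 60.4% → Roosevelt
Overall: Eastside 481/791 = 60.8%, Roosevelt 683/972 = 70.3% → Roosevelt
Roosevelt wins overall and in every student group — no reversal.

No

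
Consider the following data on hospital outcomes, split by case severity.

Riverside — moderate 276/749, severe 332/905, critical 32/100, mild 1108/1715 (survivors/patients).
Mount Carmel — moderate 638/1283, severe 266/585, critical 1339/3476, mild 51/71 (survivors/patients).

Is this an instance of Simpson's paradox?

Moderate: Riverside 276/749 = 36.8%, Mount Carmel 638/1283 = 49.7% → Mount Carmel
Severe: Riverside 332/905 = 36.7%, Mount Carmel 266/585 = 45.5% → Mount Carmel
Critical: Riverside 32/100 = 32.0%, Mount Carmel 1339/3476 = 38.5% → Mount Carmel
Mild: Riverside 1108/1715 = 64.6%, Mount Carmel 51/71 = 71.8% → Mount Carmel
Overall: Riverside 1748/3469 = 50.4%, Mount Carmel 2294/5415 = 42.4% → Riverside
Mount Carmel wins each case group but Riverside wins overall — the comparison reverses. Mount Carmel's patients skew toward critical, which has a lower base rate.

Yes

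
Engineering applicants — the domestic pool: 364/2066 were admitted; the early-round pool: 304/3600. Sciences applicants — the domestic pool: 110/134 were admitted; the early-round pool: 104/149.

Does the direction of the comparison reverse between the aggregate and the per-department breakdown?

Engineering: the domestic pool 364/2066 = 17.6%, the early-round pool 304/3600 = 8.4% → the domestic pool
Sciences: the domestic pool 110/134 = 82.1%, the early-round pool 104/149 = 69.8% → the domestic pool
Overall: the domestic pool 474/2200 = 21.5%, the early-round pool 408/3749 = 10.9% → the domestic pool
The domestic pool wins overall and in every department group — no reversal.

No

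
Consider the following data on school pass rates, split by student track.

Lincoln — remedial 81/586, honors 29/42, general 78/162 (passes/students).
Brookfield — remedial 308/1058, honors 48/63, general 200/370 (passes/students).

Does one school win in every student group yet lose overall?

Remedial: Lincoln 81/586 = 13.8%, Brookfield 308/1058 = 29.1% → Brookfield
Honors: Lincoln 29/42 = 69.0%, Brookfield 48/63 = 76.2% → Brookfield
General: Lincoln 78/162 = 48.1%, Brookfield 200/370 = 54.1% → Brookfield
Overall: Lincoln 188/790 = 23.8%, Brookfield 556/1491 = 37.3% → Brookfield
Brookfield wins overall and in every student group — no reversal.

No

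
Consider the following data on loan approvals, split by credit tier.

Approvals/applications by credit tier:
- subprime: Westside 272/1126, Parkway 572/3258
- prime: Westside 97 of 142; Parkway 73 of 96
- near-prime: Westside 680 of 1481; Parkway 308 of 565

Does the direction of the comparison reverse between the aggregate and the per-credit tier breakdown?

No

Subprime: Westside 272/1126 = 24.2%, Parkway 572/3258 = 17.6% → Westside
Prime: Westside 97/142 = 68.3%, Parkway 73/96 = 76.0% → Parkway
Near-prime: Westside 680/1481 = 45.9%, Parkway 308/565 = 54.5% → Parkway
Overall: Westside 1049/2749 = 38.2%, Parkway 953/3919 = 24.3% → Westside
Neither sweeps: Westside wins 1 of 3 groups, Parkway wins 2. Westside wins overall but not every group — no Simpson reversal.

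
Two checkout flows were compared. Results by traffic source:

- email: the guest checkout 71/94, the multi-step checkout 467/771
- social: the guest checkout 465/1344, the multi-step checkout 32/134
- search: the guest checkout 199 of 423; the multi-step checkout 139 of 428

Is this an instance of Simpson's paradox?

Yes

Email: the guest checkout 71/94 = 75.5%, the multi-step checkout 467/771 = 60.6% → the guest checkout
Social: the guest checkout 465/1344 = 34.6%, the multi-step checkout 32/134 = 23.9% → the guest checkout
Search: the guest checkout 199/423 = 47.0%, the multi-step checkout 139/428 = 32.5% → the guest checkout
Overall: the guest checkout 735/1861 = 39.5%, the multi-step checkout 638/1333 = 47.9% → the multi-step checkout
The guest checkout wins each traffic group but the multi-step checkout wins overall — the comparison reverses. The guest checkout's sessions skew toward social, which has a lower base rate.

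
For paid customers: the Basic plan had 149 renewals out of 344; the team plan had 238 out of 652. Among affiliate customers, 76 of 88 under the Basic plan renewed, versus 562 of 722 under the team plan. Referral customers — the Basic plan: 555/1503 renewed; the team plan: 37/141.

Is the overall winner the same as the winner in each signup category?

No

Paid: the Basic plan 149/344 = 43.3%, the team plan 238/652 = 36.5% → the Basic plan
Affiliate: the Basic plan 76/88 = 86.4%, the team plan 562/722 = 77.8% → the Basic plan
Referral: the Basic plan 555/1503 = 36.9%, the team plan 37/141 = 26.2% → the Basic plan
Overall: the Basic plan 780/1935 = 40.3%, the team plan 837/1515 = 55.2% → the team plan
The Basic plan wins each signup group but the team plan wins overall — the comparison reverses. The Basic plan's customers skew toward referral, which has a lower base rate.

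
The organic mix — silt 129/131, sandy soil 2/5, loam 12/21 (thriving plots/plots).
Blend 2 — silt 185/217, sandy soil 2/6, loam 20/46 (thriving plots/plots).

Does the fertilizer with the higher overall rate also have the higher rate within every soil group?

Silt: the organic mix 129/131 = 98.5%, Blend 2 185/217 = 85.3% → the organic mix
Sandy soil: the organic mix 2/5 = 40.0%, Blend 2 2/6 = 33.3% → the organic mix
Loam: the organic mix 12/21 = 57.1%, Blend 2 20/46 = 43.5% → the organic mix
Overall: the organic mix 143/157 = 91.1%, Blend 2 207/269 = 77.0% → the organic mix
The organic mix wins overall and in every soil group — no reversal.

Yes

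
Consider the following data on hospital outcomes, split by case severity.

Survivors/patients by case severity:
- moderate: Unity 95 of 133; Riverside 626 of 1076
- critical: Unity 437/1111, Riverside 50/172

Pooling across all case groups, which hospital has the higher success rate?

Riverside

Moderate: Unity 95/133 = 71.4%, Riverside 626/1076 = 58.2% → Unity
Critical: Unity 437/1111 = 39.3%, Riverside 50/172 = 29.1% → Unity
Overall: Unity 532/1244 = 42.8%, Riverside 676/1248 = 54.2% → Riverside
(Unity wins every case group but Riverside wins overall — Unity's patients skew toward the low-rate critical group.)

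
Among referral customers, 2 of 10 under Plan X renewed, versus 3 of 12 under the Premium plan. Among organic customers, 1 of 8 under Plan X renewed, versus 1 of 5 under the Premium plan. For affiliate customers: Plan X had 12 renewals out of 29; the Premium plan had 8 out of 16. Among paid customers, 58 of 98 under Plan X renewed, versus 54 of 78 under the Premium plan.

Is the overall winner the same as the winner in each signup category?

Referral: Plan X 2/10 = 20.0%, the Premium plan 3/12 = 25.0% → the Premium plan
Organic: Plan X 1/8 = 12.5%, the Premium plan 1/5 = 20.0% → the Premium plan
Affiliate: Plan X 12/29 = 41.4%, the Premium plan 8/16 = 50.0% → the Premium plan
Paid: Plan X 58/98 = 59.2%, the Premium plan 54/78 = 69.2% → the Premium plan
Overall: Plan X 73/145 = 50.3%, the Premium plan 66/111 = 59.5% → the Premium plan
The Premium plan wins overall and in every signup group — no reversal.

Yes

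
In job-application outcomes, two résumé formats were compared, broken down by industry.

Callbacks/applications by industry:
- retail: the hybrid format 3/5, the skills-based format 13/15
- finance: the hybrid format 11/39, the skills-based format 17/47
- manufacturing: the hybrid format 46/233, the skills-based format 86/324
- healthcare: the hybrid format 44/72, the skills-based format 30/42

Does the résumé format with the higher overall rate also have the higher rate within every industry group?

Yes

Retail: the hybrid format 3/5 = 60.0%, the skills-based format 13/15 = 86.7% → the skills-based format
Finance: the hybrid format 11/39 = 28.2%, the skills-based format 17/47 = 36.2% → the skills-based format
Manufacturing: the hybrid format 46/233 = 19.7%, the skills-based format 86/324 = 26.5% → the skills-based format
Healthcare: the hybrid format 44/72 = 61.1%, the skills-based format 30/42 = 71.4% → the skills-based format
Overall: the hybrid format 104/349 = 29.8%, the skills-based format 146/428 = 34.1% → the skills-based format
The skills-based format wins overall and in every industry group — no reversal.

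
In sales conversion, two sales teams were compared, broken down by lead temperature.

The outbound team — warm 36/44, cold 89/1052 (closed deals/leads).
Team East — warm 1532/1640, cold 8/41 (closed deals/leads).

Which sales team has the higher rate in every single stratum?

Warm: the outbound team 36/44 = 81.8%, Team East 1532/1640 = 93.4% → Team East
Cold: the outbound team 89/1052 = 8.5%, Team East 8/41 = 19.5% → Team East
Team East has the higher rate in both groups.

Team East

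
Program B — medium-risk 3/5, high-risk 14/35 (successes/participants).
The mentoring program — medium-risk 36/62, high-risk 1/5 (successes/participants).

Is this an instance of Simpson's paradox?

Medium-risk: Program B 3/5 = 60.0%, the mentoring program 36/62 = 58.1% → Program B
High-risk: Program B 14/35 = 40.0%, the mentoring program 1/5 = 20.0% → Program B
Overall: Program B 17/40 = 42.5%, the mentoring program 37/67 = 55.2% → the mentoring program
Program B wins each risk group but the mentoring program wins overall — the comparison reverses. Program B's participants skew toward high-risk, which has a lower base rate.

Yes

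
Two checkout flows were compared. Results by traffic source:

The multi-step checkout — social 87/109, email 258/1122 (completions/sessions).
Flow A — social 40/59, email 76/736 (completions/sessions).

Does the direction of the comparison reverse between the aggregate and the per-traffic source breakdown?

Social: the multi-step checkout 87/109 = 79.8%, Flow A 40/59 = 67.8% → the multi-step checkout
Email: the multi-step checkout 258/1122 = 23.0%, Flow A 76/736 = 10.3% → the multi-step checkout
Overall: the multi-step checkout 345/1231 = 28.0%, Flow A 116/795 = 14.6% → the multi-step checkout
The multi-step checkout wins overall and in every traffic group — no reversal.

No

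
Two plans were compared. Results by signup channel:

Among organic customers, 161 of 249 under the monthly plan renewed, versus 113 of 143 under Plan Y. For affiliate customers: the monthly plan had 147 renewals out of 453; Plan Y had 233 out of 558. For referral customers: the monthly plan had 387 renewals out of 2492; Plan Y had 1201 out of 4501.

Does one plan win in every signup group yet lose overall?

No

Organic: the monthly plan 161/249 = 64.7%, Plan Y 113/143 = 79.0% → Plan Y
Affiliate: the monthly plan 147/453 = 32.5%, Plan Y 233/558 = 41.8% → Plan Y
Referral: the monthly plan 387/2492 = 15.5%, Plan Y 1201/4501 = 26.7% → Plan Y
Overall: the monthly plan 695/3194 = 21.8%, Plan Y 1547/5202 = 29.7% → Plan Y
Plan Y wins overall and in every signup group — no reversal.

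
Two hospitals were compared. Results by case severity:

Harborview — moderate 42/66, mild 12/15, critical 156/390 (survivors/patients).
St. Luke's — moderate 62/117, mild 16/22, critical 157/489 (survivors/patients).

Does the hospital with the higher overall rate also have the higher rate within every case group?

Moderate: Harborview 42/66 = 63.6%, St. Luke's 62/117 = 53.0% → Harborview
Mild: Harborview 12/15 = 80.0%, St. Luke's 16/22 = 72.7% → Harborview
Critical: Harborview 156/390 = 40.0%, St. Luke's 157/489 = 32.1% → Harborview
Overall: Harborview 210/471 = 44.6%, St. Luke's 235/628 = 37.4% → Harborview
Harborview wins overall and in every case group — no reversal.

Yes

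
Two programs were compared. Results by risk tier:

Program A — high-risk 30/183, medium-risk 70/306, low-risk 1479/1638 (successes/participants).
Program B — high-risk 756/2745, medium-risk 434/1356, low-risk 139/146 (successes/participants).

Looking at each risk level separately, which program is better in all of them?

Program B

High-risk: Program A 30/183 = 16.4%, Program B 756/2745 = 27.5% → Program B
Medium-risk: Program A 70/306 = 22.9%, Program B 434/1356 = 32.0% → Program B
Low-risk: Program A 1479/1638 = 90.3%, Program B 139/146 = 95.2% → Program B
Program B has the higher rate in all 3 groups.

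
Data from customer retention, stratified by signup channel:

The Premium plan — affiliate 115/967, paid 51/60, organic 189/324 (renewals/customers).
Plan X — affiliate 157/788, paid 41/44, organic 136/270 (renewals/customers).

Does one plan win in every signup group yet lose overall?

No

Affiliate: the Premium plan 115/967 = 11.9%, Plan X 157/788 = 19.9% → Plan X
Paid: the Premium plan 51/60 = 85.0%, Plan X 41/44 = 93.2% → Plan X
Organic: the Premium plan 189/324 = 58.3%, Plan X 136/270 = 50.4% → the Premium plan
Overall: the Premium plan 355/1351 = 26.3%, Plan X 334/1102 = 30.3% → Plan X
Neither sweeps: the Premium plan wins 1 of 3 groups, Plan X wins 2. Plan X wins overall but not every group — no Simpson reversal.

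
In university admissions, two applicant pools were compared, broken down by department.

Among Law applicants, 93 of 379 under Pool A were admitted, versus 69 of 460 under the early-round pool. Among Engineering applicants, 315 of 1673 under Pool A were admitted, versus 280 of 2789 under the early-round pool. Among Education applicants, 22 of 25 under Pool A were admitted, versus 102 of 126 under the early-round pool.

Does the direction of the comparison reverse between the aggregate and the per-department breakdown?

No

Law: Pool A 93/379 = 24.5%, the early-round pool 69/460 = 15.0% → Pool A
Engineering: Pool A 315/1673 = 18.8%, the early-round pool 280/2789 = 10.0% → Pool A
Education: Pool A 22/25 = 88.0%, the early-round pool 102/126 = 81.0% → Pool A
Overall: Pool A 430/2077 = 20.7%, the early-round pool 451/3375 = 13.4% → Pool A
Pool A wins overall and in every department group — no reversal.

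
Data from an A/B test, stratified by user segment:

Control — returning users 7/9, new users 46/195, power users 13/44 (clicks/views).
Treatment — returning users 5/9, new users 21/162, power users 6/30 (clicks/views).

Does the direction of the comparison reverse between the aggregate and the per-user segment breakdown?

No

Returning users: Control 7/9 = 77.8%, Treatment 5/9 = 55.6% → Control
New users: Control 46/195 = 23.6%, Treatment 21/162 = 13.0% → Control
Power users: Control 13/44 = 29.5%, Treatment 6/30 = 20.0% → Control
Overall: Control 66/248 = 26.6%, Treatment 32/201 = 15.9% → Control
Control wins overall and in every user group — no reversal.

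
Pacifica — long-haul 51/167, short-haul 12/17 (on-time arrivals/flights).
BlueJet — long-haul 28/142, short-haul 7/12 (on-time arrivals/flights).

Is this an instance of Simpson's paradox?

Long-haul: Pacifica 51/167 = 30.5%, BlueJet 28/142 = 19.7% → Pacifica
Short-haul: Pacifica 12/17 = 70.6%, BlueJet 7/12 = 58.3% → Pacifica
Overall: Pacifica 63/184 = 34.2%, BlueJet 35/154 = 22.7% → Pacifica
Pacifica wins overall and in every route group — no reversal.

No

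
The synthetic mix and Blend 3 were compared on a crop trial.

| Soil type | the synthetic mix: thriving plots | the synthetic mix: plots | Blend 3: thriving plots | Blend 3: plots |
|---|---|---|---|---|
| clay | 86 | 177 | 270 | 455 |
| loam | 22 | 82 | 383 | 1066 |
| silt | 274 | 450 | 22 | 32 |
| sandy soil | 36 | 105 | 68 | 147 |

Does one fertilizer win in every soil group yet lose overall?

Yes

Clay: the synthetic mix 86/177 = 48.6%, Blend 3 270/455 = 59.3% → Blend 3
Loam: the synthetic mix 22/82 = 26.8%, Blend 3 383/1066 = 35.9% → Blend 3
Silt: the synthetic mix 274/450 = 60.9%, Blend 3 22/32 = 68.8% → Blend 3
Sandy soil: the synthetic mix 36/105 = 34.3%, Blend 3 68/147 = 46.3% → Blend 3
Overall: the synthetic mix 418/814 = 51.4%, Blend 3 743/1700 = 43.7% → the synthetic mix
Blend 3 wins each soil group but the synthetic mix wins overall — the comparison reverses. Blend 3's plots skew toward loam, which has a lower base rate.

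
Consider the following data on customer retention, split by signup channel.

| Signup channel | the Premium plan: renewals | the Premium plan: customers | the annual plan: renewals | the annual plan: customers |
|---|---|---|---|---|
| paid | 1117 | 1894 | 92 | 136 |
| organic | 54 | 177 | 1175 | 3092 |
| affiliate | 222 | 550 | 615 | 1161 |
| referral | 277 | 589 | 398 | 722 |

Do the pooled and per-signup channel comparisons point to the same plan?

No

Paid: the Premium plan 1117/1894 = 59.0%, the annual plan 92/136 = 67.6% → the annual plan
Organic: the Premium plan 54/177 = 30.5%, the annual plan 1175/3092 = 38.0% → the annual plan
Affiliate: the Premium plan 222/550 = 40.4%, the annual plan 615/1161 = 53.0% → the annual plan
Referral: the Premium plan 277/589 = 47.0%, the annual plan 398/722 = 55.1% → the annual plan
Overall: the Premium plan 1670/3210 = 52.0%, the annual plan 2280/5111 = 44.6% → the Premium plan
The annual plan wins each signup group but the Premium plan wins overall — the comparison reverses. The annual plan's customers skew toward organic, which has a lower base rate.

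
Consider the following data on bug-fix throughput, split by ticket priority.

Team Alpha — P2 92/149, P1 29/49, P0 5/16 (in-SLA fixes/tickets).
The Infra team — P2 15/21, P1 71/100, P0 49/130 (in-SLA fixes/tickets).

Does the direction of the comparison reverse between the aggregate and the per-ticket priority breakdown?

Yes

P2: Team Alpha 92/149 = 61.7%, the Infra team 15/21 = 71.4% → the Infra team
P1: Team Alpha 29/49 = 59.2%, the Infra team 71/100 = 71.0% → the Infra team
P0: Team Alpha 5/16 = 31.2%, the Infra team 49/130 = 37.7% → the Infra team
Overall: Team Alpha 126/214 = 58.9%, the Infra team 135/251 = 53.8% → Team Alpha
The Infra team wins each ticket group but Team Alpha wins overall — the comparison reverses. The Infra team's tickets skew toward P0, which has a lower base rate.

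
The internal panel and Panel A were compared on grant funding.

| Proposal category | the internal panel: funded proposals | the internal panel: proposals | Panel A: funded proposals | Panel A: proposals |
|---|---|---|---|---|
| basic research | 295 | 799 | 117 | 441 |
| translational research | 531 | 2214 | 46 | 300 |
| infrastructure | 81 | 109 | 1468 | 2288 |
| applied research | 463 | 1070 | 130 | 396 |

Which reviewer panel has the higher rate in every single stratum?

Basic research: the internal panel 295/799 = 36.9%, Panel A 117/441 = 26.5% → the internal panel
Translational research: the internal panel 531/2214 = 24.0%, Panel A 46/300 = 15.3% → the internal panel
Infrastructure: the internal panel 81/109 = 74.3%, Panel A 1468/2288 = 64.2% → the internal panel
Applied research: the internal panel 463/1070 = 43.3%, Panel A 130/396 = 32.8% → the internal panel
The internal panel has the higher rate in all 4 groups.

the internal panel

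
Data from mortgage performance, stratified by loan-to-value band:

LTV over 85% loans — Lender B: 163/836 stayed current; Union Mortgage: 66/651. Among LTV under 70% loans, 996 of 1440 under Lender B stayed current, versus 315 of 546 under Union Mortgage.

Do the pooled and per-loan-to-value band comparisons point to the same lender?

Yes

LTV over 85%: Lender B 163/836 = 19.5%, Union Mortgage 66/651 = 10.1% → Lender B
LTV under 70%: Lender B 996/1440 = 69.2%, Union Mortgage 315/546 = 57.7% → Lender B
Overall: Lender B 1159/2276 = 50.9%, Union Mortgage 381/1197 = 31.8% → Lender B
Lender B wins overall and in every loan-to-value group — no reversal.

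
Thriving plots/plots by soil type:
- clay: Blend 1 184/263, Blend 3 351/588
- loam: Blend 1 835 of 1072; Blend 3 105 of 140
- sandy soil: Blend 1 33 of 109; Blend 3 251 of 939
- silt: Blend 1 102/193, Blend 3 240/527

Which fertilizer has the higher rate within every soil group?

Blend 1

Clay: Blend 1 184/263 = 70.0%, Blend 3 351/588 = 59.7% → Blend 1
Loam: Blend 1 835/1072 = 77.9%, Blend 3 105/140 = 75.0% → Blend 1
Sandy soil: Blend 1 33/109 = 30.3%, Blend 3 251/939 = 26.7% → Blend 1
Silt: Blend 1 102/193 = 52.8%, Blend 3 240/527 = 45.5% → Blend 1
Blend 1 has the higher rate in all 4 groups.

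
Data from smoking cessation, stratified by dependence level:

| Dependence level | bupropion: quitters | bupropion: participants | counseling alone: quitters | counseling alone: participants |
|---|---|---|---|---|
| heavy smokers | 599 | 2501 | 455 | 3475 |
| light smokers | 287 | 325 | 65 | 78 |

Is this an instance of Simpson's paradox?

No

Heavy smokers: bupropion 599/2501 = 24.0%, counseling alone 455/3475 = 13.1% → bupropion
Light smokers: bupropion 287/325 = 88.3%, counseling alone 65/78 = 83.3% → bupropion
Overall: bupropion 886/2826 = 31.4%, counseling alone 520/3553 = 14.6% → bupropion
Bupropion wins overall and in every dependence group — no reversal.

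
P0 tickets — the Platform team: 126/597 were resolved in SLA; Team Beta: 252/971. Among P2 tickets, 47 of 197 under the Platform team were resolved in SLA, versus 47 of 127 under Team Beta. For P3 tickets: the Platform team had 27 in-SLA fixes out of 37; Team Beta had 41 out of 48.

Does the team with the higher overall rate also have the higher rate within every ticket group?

P0: the Platform team 126/597 = 21.1%, Team Beta 252/971 = 26.0% → Team Beta
P2: the Platform team 47/197 = 23.9%, Team Beta 47/127 = 37.0% → Team Beta
P3: the Platform team 27/37 = 73.0%, Team Beta 41/48 = 85.4% → Team Beta
Overall: the Platform team 200/831 = 24.1%, Team Beta 340/1146 = 29.7% → Team Beta
Team Beta wins overall and in every ticket group — no reversal.

Yes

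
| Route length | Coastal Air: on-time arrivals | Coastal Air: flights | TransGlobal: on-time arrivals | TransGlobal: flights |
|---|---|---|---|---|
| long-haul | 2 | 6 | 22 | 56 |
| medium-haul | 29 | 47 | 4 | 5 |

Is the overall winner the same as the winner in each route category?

Long-haul: Coastal Air 2/6 = 33.3%, TransGlobal 22/56 = 39.3% → TransGlobal
Medium-haul: Coastal Air 29/47 = 61.7%, TransGlobal 4/5 = 80.0% → TransGlobal
Overall: Coastal Air 31/53 = 58.5%, TransGlobal 26/61 = 42.6% → Coastal Air
TransGlobal wins each route group but Coastal Air wins overall — the comparison reverses. TransGlobal's flights skew toward long-haul, which has a lower base rate.

No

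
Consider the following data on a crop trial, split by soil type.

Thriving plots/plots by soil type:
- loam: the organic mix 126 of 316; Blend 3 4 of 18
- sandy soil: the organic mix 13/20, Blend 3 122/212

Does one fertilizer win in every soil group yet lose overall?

Loam: the organic mix 126/316 = 39.9%, Blend 3 4/18 = 22.2% → the organic mix
Sandy soil: the organic mix 13/20 = 65.0%, Blend 3 122/212 = 57.5% → the organic mix
Overall: the organic mix 139/336 = 41.4%, Blend 3 126/230 = 54.8% → Blend 3
The organic mix wins each soil group but Blend 3 wins overall — the comparison reverses. The organic mix's plots skew toward loam, which has a lower base rate.

Yes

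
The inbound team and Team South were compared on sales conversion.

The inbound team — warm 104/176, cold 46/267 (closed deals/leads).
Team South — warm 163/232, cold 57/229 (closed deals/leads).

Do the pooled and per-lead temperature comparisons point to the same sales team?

Warm: the inbound team 104/176 = 59.1%, Team South 163/232 = 70.3% → Team South
Cold: the inbound team 46/267 = 17.2%, Team South 57/229 = 24.9% → Team South
Overall: the inbound team 150/443 = 33.9%, Team South 220/461 = 47.7% → Team South
Team South wins overall and in every lead group — no reversal.

Yes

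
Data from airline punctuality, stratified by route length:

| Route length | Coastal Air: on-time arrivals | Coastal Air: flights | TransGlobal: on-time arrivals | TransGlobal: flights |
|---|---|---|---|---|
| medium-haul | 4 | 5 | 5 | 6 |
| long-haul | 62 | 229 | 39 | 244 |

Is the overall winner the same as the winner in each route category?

No

Medium-haul: Coastal Air 4/5 = 80.0%, TransGlobal 5/6 = 83.3% → TransGlobal
Long-haul: Coastal Air 62/229 = 27.1%, TransGlobal 39/244 = 16.0% → Coastal Air
Overall: Coastal Air 66/234 = 28.2%, TransGlobal 44/250 = 17.6% → Coastal Air
Neither sweeps: Coastal Air wins 1 of 2 groups, TransGlobal wins 1. Coastal Air wins overall but not every group — no Simpson reversal.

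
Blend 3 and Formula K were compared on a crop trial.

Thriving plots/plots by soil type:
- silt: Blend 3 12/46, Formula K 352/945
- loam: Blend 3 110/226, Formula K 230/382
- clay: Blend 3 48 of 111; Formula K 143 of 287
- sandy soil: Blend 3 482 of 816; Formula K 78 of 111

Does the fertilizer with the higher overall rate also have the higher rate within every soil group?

No

Silt: Blend 3 12/46 = 26.1%, Formula K 352/945 = 37.2% → Formula K
Loam: Blend 3 110/226 = 48.7%, Formula K 230/382 = 60.2% → Formula K
Clay: Blend 3 48/111 = 43.2%, Formula K 143/287 = 49.8% → Formula K
Sandy soil: Blend 3 482/816 = 59.1%, Formula K 78/111 = 70.3% → Formula K
Overall: Blend 3 652/1199 = 54.4%, Formula K 803/1725 = 46.6% → Blend 3
Formula K wins each soil group but Blend 3 wins overall — the comparison reverses. Formula K's plots skew toward silt, which has a lower base rate.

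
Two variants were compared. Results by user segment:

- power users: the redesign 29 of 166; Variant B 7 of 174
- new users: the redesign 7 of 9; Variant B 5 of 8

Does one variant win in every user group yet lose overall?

Power users: the redesign 29/166 = 17.5%, Variant B 7/174 = 4.0% → the redesign
New users: the redesign 7/9 = 77.8%, Variant B 5/8 = 62.5% → the redesign
Overall: the redesign 36/175 = 20.6%, Variant B 12/182 = 6.6% → the redesign
The redesign wins overall and in every user group — no reversal.

No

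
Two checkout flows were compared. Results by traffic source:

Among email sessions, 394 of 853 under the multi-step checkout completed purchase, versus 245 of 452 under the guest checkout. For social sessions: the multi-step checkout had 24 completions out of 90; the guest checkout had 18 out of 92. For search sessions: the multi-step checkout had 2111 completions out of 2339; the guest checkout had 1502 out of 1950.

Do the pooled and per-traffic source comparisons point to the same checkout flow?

No

Email: the multi-step checkout 394/853 = 46.2%, the guest checkout 245/452 = 54.2% → the guest checkout
Social: the multi-step checkout 24/90 = 26.7%, the guest checkout 18/92 = 19.6% → the multi-step checkout
Search: the multi-step checkout 2111/2339 = 90.3%, the guest checkout 1502/1950 = 77.0% → the multi-step checkout
Overall: the multi-step checkout 2529/3282 = 77.1%, the guest checkout 1765/2494 = 70.8% → the multi-step checkout
Neither sweeps: the multi-step checkout wins 2 of 3 groups, the guest checkout wins 1. The multi-step checkout wins overall but not every group — no Simpson reversal.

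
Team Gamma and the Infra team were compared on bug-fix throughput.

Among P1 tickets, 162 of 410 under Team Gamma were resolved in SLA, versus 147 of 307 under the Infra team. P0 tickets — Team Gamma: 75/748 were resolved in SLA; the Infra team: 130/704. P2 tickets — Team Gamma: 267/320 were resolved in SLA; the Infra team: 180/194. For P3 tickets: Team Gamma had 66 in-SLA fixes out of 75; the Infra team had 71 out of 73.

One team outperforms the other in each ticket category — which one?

P1: Team Gamma 162/410 = 39.5%, the Infra team 147/307 = 47.9% → the Infra team
P0: Team Gamma 75/748 = 10.0%, the Infra team 130/704 = 18.5% → the Infra team
P2: Team Gamma 267/320 = 83.4%, the Infra team 180/194 = 92.8% → the Infra team
P3: Team Gamma 66/75 = 88.0%, the Infra team 71/73 = 97.3% → the Infra team
The Infra team has the higher rate in all 4 groups.

the Infra team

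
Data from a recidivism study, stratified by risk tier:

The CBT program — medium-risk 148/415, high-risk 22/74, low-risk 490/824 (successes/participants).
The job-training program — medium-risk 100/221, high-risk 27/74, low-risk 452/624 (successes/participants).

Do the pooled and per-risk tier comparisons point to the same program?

Yes

Medium-risk: the CBT program 148/415 = 35.7%, the job-training program 100/221 = 45.2% → the job-training program
High-risk: the CBT program 22/74 = 29.7%, the job-training program 27/74 = 36.5% → the job-training program
Low-risk: the CBT program 490/824 = 59.5%, the job-training program 452/624 = 72.4% → the job-training program
Overall: the CBT program 660/1313 = 50.3%, the job-training program 579/919 = 63.0% → the job-training program
The job-training program wins overall and in every risk group — no reversal.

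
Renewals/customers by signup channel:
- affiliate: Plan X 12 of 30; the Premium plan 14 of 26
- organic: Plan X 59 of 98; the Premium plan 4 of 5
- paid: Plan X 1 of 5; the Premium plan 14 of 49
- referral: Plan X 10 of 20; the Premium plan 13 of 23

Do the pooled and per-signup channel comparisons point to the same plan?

No

Affiliate: Plan X 12/30 = 40.0%, the Premium plan 14/26 = 53.8% → the Premium plan
Organic: Plan X 59/98 = 60.2%, the Premium plan 4/5 = 80.0% → the Premium plan
Paid: Plan X 1/5 = 20.0%, the Premium plan 14/49 = 28.6% → the Premium plan
Referral: Plan X 10/20 = 50.0%, the Premium plan 13/23 = 56.5% → the Premium plan
Overall: Plan X 82/153 = 53.6%, the Premium plan 45/103 = 43.7% → Plan X
The Premium plan wins each signup group but Plan X wins overall — the comparison reverses. The Premium plan's customers skew toward paid, which has a lower base rate.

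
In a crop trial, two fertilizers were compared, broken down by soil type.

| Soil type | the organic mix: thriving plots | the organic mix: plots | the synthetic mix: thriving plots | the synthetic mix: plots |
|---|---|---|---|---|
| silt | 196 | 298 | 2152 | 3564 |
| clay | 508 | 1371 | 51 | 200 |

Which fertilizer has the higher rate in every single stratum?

Silt: the organic mix 196/298 = 65.8%, the synthetic mix 2152/3564 = 60.4% → the organic mix
Clay: the organic mix 508/1371 = 37.1%, the synthetic mix 51/200 = 25.5% → the organic mix
The organic mix has the higher rate in both groups.

the organic mix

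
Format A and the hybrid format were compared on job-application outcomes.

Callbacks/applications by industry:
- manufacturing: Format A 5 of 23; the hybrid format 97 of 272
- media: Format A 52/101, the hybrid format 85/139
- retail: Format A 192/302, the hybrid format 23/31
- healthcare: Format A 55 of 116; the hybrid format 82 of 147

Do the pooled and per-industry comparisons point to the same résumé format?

No

Manufacturing: Format A 5/23 = 21.7%, the hybrid format 97/272 = 35.7% → the hybrid format
Media: Format A 52/101 = 51.5%, the hybrid format 85/139 = 61.2% → the hybrid format
Retail: Format A 192/302 = 63.6%, the hybrid format 23/31 = 74.2% → the hybrid format
Healthcare: Format A 55/116 = 47.4%, the hybrid format 82/147 = 55.8% → the hybrid format
Overall: Format A 304/542 = 56.1%, the hybrid format 287/589 = 48.7% → Format A
The hybrid format wins each industry group but Format A wins overall — the comparison reverses. The hybrid format's applications skew toward manufacturing, which has a lower base rate.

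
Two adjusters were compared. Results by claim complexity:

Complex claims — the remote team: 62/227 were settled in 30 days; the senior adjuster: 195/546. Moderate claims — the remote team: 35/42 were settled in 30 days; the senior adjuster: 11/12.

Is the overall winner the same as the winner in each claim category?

Complex: the remote team 62/227 = 27.3%, the senior adjuster 195/546 = 35.7% → the senior adjuster
Moderate: the remote team 35/42 = 83.3%, the senior adjuster 11/12 = 91.7% → the senior adjuster
Overall: the remote team 97/269 = 36.1%, the senior adjuster 206/558 = 36.9% → the senior adjuster
The senior adjuster wins overall and in every claim group — no reversal.

Yes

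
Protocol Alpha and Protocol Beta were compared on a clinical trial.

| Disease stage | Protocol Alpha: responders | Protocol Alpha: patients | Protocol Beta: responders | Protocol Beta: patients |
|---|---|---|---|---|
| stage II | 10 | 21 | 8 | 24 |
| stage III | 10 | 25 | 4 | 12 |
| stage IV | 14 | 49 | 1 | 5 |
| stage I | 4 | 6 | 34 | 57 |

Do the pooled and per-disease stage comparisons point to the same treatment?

No

Stage II: Protocol Alpha 10/21 = 47.6%, Protocol Beta 8/24 = 33.3% → Protocol Alpha
Stage III: Protocol Alpha 10/25 = 40.0%, Protocol Beta 4/12 = 33.3% → Protocol Alpha
Stage IV: Protocol Alpha 14/49 = 28.6%, Protocol Beta 1/5 = 20.0% → Protocol Alpha
Stage I: Protocol Alpha 4/6 = 66.7%, Protocol Beta 34/57 = 59.6% → Protocol Alpha
Overall: Protocol Alpha 38/101 = 37.6%, Protocol Beta 47/98 = 48.0% → Protocol Beta
Protocol Alpha wins each disease group but Protocol Beta wins overall — the comparison reverses. Protocol Alpha's patients skew toward stage IV, which has a lower base rate.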